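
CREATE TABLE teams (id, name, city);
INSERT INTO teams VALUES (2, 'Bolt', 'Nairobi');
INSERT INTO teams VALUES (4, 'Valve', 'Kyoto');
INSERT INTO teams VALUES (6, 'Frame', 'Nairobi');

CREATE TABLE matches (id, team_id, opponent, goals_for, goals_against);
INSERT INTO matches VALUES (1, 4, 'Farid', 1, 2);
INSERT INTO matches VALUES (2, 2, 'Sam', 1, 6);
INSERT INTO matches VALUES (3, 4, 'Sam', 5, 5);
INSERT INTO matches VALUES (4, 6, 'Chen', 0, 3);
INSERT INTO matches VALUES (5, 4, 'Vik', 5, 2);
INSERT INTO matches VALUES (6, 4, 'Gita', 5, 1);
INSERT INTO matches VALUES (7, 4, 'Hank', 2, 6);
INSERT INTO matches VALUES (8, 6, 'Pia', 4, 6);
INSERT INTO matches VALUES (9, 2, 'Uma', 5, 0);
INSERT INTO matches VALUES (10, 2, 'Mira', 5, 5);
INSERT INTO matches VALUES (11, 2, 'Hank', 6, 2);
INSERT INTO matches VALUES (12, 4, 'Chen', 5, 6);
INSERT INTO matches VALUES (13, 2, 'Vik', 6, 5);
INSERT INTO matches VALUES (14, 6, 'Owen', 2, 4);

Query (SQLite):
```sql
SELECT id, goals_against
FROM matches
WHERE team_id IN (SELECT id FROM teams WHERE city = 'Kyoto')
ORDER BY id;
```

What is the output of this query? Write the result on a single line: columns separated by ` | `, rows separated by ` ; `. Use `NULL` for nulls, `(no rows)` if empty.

Inner query: teams.id where city = 'Kyoto'.
Outer: keep matches rows whose team_id is in that set.
Inner query → {4}

1 | 2 ; 3 | 5 ; 5 | 2 ; 6 | 1 ; 7 | 6 ; 12 | 6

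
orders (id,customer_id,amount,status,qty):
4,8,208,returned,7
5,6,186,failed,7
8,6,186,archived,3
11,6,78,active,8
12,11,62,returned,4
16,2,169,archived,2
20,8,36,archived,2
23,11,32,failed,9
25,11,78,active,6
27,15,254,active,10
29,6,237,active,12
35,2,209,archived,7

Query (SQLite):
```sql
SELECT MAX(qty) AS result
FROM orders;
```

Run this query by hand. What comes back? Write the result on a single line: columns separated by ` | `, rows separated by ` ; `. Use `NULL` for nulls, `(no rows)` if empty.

All qty values: [7, 7, 3, 8, 4, 2, 2, 9, 6, 10, 12, 7].
MAX of non-NULL values = 12.

12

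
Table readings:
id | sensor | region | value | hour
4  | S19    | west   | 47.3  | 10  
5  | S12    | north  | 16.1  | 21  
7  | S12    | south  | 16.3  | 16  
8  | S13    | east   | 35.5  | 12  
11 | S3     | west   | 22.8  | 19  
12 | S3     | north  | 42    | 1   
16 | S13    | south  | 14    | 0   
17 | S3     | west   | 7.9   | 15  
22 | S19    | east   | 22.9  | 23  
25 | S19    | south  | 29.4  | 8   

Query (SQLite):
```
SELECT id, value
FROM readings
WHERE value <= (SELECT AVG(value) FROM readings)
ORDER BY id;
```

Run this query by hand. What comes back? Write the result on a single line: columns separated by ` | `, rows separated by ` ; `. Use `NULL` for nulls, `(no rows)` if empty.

5 | 16.1 ; 7 | 16.3 ; 11 | 22.8 ; 16 | 14 ; 17 | 7.9 ; 22 | 22.9

Scalar subquery: AVG(value) over all readings rows = 25.42 (≈; comparison uses full precision).
Keep rows where value <= that value.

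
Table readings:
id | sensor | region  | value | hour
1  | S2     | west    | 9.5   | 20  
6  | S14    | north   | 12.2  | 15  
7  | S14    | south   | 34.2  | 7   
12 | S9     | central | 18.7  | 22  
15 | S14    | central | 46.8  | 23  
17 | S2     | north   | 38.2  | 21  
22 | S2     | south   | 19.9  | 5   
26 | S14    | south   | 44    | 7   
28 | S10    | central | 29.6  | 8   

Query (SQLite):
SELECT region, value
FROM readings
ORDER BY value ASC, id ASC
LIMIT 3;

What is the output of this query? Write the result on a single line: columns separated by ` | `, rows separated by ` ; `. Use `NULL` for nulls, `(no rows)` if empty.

west | 9.5 ; north | 12.2 ; central | 18.7

Sort by value asc, tiebreak id asc: (9.5, id=1), (12.2, id=6), (18.7, id=12), (19.9, id=22), (29.6, id=28), (34.2, id=7) …. Take first 3.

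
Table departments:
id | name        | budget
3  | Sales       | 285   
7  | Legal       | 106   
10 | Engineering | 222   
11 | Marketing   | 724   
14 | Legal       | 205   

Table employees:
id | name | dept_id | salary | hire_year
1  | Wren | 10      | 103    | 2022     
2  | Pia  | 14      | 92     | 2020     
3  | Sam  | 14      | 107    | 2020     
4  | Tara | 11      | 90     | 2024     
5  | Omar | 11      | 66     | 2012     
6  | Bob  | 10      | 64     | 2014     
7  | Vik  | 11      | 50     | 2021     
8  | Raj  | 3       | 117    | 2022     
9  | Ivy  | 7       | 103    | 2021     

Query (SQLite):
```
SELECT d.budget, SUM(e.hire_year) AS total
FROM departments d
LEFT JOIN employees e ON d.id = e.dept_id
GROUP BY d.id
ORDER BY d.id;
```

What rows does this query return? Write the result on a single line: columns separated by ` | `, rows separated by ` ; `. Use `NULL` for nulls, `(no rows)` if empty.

285 | 2022 ; 106 | 2021 ; 222 | 4036 ; 724 | 6057 ; 205 | 4040

LEFT JOIN keeps every departments row; unmatched ones get NULL for employees columns.
Group by departments.id and compute SUM(e.hire_year). SUM over an all-NULL group is NULL.
  3: ids {8} → SUM(e.hire_year)=2022
  7: ids {9} → SUM(e.hire_year)=2021
  10: ids {1, 6} → SUM(e.hire_year)=4036
  11: ids {4, 5, 7} → SUM(e.hire_year)=6057
  14: ids {2, 3} → SUM(e.hire_year)=4040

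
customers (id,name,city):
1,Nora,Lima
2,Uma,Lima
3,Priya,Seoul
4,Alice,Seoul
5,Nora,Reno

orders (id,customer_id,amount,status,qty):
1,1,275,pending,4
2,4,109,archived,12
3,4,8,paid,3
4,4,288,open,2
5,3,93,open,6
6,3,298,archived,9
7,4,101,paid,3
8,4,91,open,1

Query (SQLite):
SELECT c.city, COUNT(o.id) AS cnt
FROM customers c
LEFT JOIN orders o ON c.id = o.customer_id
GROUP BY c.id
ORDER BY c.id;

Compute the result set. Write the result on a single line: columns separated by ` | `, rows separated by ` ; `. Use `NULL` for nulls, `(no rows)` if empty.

LEFT JOIN keeps every customers row; unmatched ones get NULL for orders columns.
Group by customers.id and compute COUNT(o.id). COUNT(col) of an all-NULL group is 0.
  1: ids {1} → COUNT(o.id)=1
  2: ids {—} → COUNT(o.id)=0
  3: ids {5, 6} → COUNT(o.id)=2
  4: ids {2, 3, 4, 7, 8} → COUNT(o.id)=5
  5: ids {—} → COUNT(o.id)=0

Lima | 1 ; Lima | 0 ; Seoul | 2 ; Seoul | 5 ; Reno | 0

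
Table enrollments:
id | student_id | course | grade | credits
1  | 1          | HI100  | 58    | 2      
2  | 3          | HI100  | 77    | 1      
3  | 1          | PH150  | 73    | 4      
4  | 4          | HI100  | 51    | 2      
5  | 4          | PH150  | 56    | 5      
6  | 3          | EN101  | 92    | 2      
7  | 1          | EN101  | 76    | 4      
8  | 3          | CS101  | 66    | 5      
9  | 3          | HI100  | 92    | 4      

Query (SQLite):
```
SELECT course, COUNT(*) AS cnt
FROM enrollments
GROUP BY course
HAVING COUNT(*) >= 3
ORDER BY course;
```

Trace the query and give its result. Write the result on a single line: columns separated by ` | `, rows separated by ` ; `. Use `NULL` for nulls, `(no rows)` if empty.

Partition enrollments by course; compute COUNT(*) within each group.
HAVING: keep groups with count ≥ 3.
  CS101: ids {8} → COUNT(*)=1
  EN101: ids {6, 7} → COUNT(*)=2
  HI100: ids {1, 2, 4, 9} → COUNT(*)=4
  PH150: ids {3, 5} → COUNT(*)=2

HI100 | 4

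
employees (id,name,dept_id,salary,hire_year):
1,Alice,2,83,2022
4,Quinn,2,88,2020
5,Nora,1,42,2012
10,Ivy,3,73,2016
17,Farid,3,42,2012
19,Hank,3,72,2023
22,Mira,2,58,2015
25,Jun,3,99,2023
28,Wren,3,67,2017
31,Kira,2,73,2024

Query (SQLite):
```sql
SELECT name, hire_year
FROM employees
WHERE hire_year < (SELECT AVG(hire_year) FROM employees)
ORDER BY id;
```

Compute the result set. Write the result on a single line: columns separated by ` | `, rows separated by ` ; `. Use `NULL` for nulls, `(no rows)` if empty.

Scalar subquery: AVG(hire_year) over all employees rows = 2018.4.
Keep rows where hire_year < that value.

Nora | 2012 ; Ivy | 2016 ; Farid | 2012 ; Mira | 2015 ; Wren | 2017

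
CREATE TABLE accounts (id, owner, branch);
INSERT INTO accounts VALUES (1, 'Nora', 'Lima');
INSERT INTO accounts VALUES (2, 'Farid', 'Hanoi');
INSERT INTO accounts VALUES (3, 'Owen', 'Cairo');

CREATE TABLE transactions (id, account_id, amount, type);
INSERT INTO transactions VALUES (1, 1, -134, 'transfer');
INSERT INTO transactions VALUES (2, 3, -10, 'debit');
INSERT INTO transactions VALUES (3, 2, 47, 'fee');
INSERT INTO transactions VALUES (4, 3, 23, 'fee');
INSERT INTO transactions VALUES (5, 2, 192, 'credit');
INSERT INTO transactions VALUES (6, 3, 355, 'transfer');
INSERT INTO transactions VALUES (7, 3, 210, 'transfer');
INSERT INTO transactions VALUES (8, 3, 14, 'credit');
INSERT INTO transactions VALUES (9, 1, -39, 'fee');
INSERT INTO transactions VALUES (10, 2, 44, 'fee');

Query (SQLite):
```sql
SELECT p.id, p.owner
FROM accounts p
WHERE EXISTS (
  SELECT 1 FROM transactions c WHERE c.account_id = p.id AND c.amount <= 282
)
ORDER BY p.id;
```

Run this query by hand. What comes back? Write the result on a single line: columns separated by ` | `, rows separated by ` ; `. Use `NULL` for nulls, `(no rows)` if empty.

1 | Nora ; 2 | Farid ; 3 | Owen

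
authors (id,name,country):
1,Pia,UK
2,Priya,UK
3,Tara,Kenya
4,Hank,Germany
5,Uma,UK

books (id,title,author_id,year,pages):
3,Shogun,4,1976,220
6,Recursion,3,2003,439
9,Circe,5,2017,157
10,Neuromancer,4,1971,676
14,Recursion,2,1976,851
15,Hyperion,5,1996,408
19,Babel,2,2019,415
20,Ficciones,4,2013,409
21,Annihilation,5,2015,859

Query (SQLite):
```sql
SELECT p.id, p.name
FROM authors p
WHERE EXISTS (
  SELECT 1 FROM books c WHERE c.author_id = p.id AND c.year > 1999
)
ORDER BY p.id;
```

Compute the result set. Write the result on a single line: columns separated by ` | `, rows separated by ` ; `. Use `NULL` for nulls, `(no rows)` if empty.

For each authors row, check whether any books with matching author_id has year > 1999.
Keep rows where that is true.

2 | Priya ; 3 | Tara ; 4 | Hank ; 5 | Uma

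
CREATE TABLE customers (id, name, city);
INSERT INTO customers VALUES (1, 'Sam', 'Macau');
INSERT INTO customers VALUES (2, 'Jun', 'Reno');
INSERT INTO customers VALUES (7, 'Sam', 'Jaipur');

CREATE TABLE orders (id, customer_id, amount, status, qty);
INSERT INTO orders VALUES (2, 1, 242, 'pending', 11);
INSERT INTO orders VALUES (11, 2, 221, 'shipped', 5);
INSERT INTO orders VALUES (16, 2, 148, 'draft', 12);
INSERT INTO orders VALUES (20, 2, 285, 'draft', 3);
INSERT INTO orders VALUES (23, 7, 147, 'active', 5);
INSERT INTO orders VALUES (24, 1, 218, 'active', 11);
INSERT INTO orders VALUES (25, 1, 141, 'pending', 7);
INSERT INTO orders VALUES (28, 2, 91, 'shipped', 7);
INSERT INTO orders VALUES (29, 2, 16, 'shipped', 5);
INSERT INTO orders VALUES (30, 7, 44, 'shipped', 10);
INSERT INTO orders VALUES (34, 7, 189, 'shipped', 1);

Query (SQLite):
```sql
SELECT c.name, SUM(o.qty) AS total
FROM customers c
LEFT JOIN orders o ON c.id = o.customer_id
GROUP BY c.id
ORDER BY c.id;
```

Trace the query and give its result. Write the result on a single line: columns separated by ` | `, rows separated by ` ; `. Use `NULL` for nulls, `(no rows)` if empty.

LEFT JOIN keeps every customers row; unmatched ones get NULL for orders columns.
Group by customers.id and compute SUM(o.qty). SUM over an all-NULL group is NULL.
  1: ids {2, 24, 25} → SUM(o.qty)=29
  2: ids {11, 16, 20, 28, 29} → SUM(o.qty)=32
  7: ids {23, 30, 34} → SUM(o.qty)=16

Sam | 29 ; Jun | 32 ; Sam | 16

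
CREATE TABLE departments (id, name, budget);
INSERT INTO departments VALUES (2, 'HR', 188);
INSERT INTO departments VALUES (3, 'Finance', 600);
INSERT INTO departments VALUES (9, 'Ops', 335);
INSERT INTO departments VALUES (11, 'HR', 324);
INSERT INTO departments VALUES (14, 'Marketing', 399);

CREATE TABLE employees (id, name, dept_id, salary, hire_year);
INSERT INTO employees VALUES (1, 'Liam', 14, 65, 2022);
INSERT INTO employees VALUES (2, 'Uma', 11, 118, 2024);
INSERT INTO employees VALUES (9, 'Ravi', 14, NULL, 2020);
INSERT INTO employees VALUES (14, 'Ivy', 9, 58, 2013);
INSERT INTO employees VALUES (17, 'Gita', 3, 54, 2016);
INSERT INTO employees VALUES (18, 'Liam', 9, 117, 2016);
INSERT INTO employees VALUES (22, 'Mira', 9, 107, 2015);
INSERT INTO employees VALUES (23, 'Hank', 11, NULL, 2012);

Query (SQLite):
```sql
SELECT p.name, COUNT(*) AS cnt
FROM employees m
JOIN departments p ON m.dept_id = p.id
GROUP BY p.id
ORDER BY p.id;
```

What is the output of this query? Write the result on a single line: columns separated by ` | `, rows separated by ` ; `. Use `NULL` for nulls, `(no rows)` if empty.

Finance | 1 ; Ops | 3 ; HR | 2 ; Marketing | 2

Join each employees row to its departments via dept_id.
Group joined rows by departments.id; compute COUNT(*) per group.
  3: ids {17} → COUNT(*)=1
  9: ids {14, 18, 22} → COUNT(*)=3
  11: ids {2, 23} → COUNT(*)=2
  14: ids {1, 9} → COUNT(*)=2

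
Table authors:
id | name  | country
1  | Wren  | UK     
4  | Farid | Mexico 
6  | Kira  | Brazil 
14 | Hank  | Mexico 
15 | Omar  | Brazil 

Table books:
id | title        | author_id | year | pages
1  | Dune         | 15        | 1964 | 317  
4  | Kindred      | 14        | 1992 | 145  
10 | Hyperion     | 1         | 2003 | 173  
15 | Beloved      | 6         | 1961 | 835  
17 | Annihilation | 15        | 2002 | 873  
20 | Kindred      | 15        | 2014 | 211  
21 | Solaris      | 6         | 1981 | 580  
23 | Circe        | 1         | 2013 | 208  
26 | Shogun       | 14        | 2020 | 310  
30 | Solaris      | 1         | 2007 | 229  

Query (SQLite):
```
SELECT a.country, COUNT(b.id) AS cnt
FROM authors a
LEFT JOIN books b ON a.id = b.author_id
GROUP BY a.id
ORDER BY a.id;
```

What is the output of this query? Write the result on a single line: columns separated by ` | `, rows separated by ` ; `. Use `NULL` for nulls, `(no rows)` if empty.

UK | 3 ; Mexico | 0 ; Brazil | 2 ; Mexico | 2 ; Brazil | 3

LEFT JOIN keeps every authors row; unmatched ones get NULL for books columns.
Group by authors.id and compute COUNT(b.id). COUNT(col) of an all-NULL group is 0.
  1: ids {10, 23, 30} → COUNT(b.id)=3
  4: ids {—} → COUNT(b.id)=0
  6: ids {15, 21} → COUNT(b.id)=2
  14: ids {4, 26} → COUNT(b.id)=2
  15: ids {1, 17, 20} → COUNT(b.id)=3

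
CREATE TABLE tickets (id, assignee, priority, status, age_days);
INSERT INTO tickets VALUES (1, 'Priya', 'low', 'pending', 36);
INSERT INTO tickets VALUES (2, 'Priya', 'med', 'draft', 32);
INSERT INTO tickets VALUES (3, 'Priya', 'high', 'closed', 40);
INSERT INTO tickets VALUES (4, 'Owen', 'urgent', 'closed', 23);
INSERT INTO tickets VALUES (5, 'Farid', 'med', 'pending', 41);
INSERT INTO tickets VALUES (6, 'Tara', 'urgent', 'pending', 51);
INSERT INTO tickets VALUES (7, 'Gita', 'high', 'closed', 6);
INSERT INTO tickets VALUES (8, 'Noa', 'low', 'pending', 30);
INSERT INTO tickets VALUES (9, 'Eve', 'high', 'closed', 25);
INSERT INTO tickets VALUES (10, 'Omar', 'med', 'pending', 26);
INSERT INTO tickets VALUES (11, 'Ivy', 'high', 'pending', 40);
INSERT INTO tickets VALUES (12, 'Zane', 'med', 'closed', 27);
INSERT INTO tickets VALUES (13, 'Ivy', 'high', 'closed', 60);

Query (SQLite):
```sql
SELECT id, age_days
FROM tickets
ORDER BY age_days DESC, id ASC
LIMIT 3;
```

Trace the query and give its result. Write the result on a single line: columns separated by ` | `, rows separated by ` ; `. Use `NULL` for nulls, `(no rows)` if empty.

Sort by age_days desc, tiebreak id asc: (60, id=13), (51, id=6), (41, id=5), (40, id=3), (40, id=11), (36, id=1) …. Take first 3.

13 | 60 ; 6 | 51 ; 5 | 41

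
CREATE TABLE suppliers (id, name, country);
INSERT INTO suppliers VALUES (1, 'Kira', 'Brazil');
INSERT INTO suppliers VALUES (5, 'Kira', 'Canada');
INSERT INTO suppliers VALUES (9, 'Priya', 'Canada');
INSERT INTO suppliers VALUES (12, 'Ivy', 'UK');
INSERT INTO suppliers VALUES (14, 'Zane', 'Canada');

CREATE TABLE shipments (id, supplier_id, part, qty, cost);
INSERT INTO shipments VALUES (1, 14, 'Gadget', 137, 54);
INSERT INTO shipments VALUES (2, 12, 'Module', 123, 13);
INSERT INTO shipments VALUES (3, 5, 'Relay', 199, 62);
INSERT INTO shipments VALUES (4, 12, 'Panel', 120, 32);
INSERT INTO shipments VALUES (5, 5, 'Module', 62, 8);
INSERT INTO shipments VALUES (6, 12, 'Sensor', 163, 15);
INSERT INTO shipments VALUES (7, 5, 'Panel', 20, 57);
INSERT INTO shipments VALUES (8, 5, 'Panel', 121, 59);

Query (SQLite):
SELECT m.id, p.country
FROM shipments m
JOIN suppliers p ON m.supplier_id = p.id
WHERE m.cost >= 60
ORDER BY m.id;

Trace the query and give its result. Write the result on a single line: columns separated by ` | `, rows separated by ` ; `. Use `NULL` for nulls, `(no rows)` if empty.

3 | Canada

Each shipments row matches the suppliers row where supplier_id = suppliers.id.
Then keep rows with m.cost >= 60.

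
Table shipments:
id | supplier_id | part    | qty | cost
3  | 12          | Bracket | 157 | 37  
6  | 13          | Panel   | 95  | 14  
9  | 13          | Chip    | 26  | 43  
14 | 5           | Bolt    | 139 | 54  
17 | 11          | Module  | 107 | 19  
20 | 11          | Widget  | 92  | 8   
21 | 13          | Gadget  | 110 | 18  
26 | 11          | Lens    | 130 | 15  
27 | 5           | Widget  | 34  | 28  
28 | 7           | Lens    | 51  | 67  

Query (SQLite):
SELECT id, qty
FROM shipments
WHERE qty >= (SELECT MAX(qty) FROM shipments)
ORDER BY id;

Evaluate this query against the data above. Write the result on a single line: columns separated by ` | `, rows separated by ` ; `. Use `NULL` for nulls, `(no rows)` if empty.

3 | 157

Scalar subquery: MAX(qty) over all shipments rows = 157.
Keep rows where qty >= that value.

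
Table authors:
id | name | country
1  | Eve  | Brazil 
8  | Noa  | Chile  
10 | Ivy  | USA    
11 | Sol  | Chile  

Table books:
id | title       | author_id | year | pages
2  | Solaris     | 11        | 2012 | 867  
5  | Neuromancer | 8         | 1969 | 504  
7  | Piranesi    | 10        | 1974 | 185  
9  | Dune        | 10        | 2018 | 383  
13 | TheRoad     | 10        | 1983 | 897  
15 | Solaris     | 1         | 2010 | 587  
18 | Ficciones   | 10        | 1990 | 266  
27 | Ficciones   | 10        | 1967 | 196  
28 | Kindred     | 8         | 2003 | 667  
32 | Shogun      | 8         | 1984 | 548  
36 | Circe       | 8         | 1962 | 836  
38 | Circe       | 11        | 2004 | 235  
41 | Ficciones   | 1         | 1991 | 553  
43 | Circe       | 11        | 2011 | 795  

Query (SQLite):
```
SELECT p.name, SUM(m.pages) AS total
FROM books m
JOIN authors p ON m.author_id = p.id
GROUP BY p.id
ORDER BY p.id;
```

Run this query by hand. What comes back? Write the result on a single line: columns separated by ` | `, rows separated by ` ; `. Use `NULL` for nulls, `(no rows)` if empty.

Eve | 1140 ; Noa | 2555 ; Ivy | 1927 ; Sol | 1897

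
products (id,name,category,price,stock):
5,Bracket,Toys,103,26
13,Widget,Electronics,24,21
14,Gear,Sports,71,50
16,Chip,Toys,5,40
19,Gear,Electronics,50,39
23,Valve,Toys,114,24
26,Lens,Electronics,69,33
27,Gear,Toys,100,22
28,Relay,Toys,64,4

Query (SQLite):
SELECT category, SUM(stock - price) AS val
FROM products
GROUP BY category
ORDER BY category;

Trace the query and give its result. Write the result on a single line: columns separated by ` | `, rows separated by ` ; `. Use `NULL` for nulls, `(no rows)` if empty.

Electronics | -50 ; Sports | -21 ; Toys | -270

For each row compute stock - price.
Group by category; take SUM of the expression per group.
  Electronics: ids {13, 19, 26} → SUM(stock - price)=-50
  Sports: ids {14} → SUM(stock - price)=-21
  Toys: ids {5, 16, 23, 27, 28} → SUM(stock - price)=-270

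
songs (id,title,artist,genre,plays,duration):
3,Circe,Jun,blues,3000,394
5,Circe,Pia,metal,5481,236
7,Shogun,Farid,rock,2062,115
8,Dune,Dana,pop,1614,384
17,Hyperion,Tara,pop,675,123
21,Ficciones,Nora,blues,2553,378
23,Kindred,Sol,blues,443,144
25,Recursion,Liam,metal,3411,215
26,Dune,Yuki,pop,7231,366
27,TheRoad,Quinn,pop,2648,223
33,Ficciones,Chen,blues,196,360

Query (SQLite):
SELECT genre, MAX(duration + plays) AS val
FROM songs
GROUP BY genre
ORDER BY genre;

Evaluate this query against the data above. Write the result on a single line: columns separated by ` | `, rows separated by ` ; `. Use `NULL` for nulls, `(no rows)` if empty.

blues | 3394 ; metal | 5717 ; pop | 7597 ; rock | 2177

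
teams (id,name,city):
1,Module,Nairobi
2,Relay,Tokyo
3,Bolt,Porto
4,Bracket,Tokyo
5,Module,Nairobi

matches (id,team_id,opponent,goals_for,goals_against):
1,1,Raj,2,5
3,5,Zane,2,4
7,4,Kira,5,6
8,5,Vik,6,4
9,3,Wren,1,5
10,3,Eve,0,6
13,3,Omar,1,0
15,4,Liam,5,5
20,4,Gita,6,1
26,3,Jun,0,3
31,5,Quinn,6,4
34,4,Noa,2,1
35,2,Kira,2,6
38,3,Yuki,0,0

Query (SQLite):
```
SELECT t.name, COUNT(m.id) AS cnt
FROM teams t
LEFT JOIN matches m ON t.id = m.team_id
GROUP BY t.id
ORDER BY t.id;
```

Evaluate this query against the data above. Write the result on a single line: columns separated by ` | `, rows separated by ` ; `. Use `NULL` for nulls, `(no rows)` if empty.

LEFT JOIN keeps every teams row; unmatched ones get NULL for matches columns.
Group by teams.id and compute COUNT(m.id). COUNT(col) of an all-NULL group is 0.
  1: ids {1} → COUNT(m.id)=1
  2: ids {35} → COUNT(m.id)=1
  3: ids {9, 10, 13, 26, 38} → COUNT(m.id)=5
  4: ids {7, 15, 20, 34} → COUNT(m.id)=4
  5: ids {3, 8, 31} → COUNT(m.id)=3

Module | 1 ; Relay | 1 ; Bolt | 5 ; Bracket | 4 ; Module | 3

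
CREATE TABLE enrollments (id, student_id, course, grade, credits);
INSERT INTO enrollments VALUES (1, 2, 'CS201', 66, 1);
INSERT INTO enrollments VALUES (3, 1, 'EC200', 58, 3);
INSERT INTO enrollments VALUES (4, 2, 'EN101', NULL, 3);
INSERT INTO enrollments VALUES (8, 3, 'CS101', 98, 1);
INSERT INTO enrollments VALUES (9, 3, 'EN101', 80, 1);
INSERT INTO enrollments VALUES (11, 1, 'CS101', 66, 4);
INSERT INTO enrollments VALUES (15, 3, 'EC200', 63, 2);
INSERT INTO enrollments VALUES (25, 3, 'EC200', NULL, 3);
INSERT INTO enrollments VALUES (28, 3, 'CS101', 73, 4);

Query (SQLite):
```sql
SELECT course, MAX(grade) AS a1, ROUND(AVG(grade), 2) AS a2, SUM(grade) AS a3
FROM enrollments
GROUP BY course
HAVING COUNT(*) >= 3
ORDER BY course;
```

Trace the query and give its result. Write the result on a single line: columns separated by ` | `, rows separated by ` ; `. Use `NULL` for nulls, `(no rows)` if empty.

CS101 | 98 | 79 | 237 ; EC200 | 63 | 60.5 | 121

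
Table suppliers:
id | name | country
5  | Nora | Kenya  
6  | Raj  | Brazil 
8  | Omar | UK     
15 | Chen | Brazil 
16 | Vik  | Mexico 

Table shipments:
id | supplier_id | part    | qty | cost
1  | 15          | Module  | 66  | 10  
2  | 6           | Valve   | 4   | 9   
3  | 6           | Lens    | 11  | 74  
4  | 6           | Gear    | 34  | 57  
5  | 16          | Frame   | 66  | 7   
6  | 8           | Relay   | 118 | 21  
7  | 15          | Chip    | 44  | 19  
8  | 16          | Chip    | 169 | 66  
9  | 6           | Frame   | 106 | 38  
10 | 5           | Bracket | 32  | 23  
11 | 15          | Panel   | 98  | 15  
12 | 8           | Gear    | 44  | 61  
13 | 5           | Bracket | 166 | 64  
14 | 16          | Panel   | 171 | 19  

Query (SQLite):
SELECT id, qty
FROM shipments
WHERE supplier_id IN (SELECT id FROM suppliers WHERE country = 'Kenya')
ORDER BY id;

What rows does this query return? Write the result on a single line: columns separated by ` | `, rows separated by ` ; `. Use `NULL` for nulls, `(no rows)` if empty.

10 | 32 ; 13 | 166

Inner query: suppliers.id where country = 'Kenya'.
Outer: keep shipments rows whose supplier_id is in that set.
Inner query → {5}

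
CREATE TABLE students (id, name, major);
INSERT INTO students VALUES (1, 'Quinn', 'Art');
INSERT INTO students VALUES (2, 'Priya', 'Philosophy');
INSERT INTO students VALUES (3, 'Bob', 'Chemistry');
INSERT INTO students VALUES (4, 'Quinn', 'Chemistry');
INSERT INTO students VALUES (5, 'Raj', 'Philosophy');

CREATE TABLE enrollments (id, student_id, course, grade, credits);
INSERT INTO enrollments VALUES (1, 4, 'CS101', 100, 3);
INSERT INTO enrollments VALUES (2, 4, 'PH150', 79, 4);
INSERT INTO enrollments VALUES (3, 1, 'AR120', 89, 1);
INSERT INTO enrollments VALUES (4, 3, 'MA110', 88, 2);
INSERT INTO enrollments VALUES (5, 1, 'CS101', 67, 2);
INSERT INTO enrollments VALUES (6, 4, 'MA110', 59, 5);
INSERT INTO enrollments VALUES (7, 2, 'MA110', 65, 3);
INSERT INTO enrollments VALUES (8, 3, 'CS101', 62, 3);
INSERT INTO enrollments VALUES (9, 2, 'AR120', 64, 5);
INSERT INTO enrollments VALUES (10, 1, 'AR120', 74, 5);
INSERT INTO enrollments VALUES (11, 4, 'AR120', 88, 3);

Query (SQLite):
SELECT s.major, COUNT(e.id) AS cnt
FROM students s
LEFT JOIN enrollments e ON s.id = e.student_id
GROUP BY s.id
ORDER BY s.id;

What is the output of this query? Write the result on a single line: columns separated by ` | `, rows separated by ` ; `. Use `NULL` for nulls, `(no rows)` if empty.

Art | 3 ; Philosophy | 2 ; Chemistry | 2 ; Chemistry | 4 ; Philosophy | 0

LEFT JOIN keeps every students row; unmatched ones get NULL for enrollments columns.
Group by students.id and compute COUNT(e.id). COUNT(col) of an all-NULL group is 0.
  1: ids {3, 5, 10} → COUNT(e.id)=3
  2: ids {7, 9} → COUNT(e.id)=2
  3: ids {4, 8} → COUNT(e.id)=2
  4: ids {1, 2, 6, 11} → COUNT(e.id)=4
  5: ids {—} → COUNT(e.id)=0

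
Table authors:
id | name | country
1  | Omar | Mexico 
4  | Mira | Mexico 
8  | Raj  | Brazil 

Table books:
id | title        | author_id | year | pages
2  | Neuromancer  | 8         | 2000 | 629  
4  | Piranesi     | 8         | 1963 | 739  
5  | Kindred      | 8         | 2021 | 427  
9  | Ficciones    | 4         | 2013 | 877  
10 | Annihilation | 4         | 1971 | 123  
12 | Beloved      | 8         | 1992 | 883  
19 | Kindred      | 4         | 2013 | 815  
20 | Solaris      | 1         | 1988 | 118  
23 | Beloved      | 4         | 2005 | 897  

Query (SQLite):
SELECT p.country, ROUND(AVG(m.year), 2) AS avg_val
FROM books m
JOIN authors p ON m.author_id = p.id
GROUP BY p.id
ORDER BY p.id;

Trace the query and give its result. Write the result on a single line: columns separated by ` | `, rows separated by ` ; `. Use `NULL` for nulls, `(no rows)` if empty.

Join each books row to its authors via author_id.
Group joined rows by authors.id; compute ROUND(AVG(m.year), 2) per group.
  1: ids {20} → ROUND(AVG(m.year), 2)=1988
  4: ids {9, 10, 19, 23} → ROUND(AVG(m.year), 2)=2000.5
  8: ids {2, 4, 5, 12} → ROUND(AVG(m.year), 2)=1994

Mexico | 1988 ; Mexico | 2000.5 ; Brazil | 1994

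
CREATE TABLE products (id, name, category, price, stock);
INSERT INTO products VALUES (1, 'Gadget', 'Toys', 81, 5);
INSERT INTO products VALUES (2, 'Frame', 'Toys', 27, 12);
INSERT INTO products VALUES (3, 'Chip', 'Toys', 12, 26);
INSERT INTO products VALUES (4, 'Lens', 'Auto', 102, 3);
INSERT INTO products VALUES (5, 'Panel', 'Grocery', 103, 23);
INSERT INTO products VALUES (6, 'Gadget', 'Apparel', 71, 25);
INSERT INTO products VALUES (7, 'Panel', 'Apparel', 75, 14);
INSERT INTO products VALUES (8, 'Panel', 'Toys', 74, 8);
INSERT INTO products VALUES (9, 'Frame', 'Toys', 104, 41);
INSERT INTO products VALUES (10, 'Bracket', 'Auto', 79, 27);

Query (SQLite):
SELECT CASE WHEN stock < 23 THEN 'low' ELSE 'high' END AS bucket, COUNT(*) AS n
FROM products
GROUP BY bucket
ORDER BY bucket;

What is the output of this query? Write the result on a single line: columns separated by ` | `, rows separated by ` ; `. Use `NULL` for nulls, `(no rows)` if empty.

Bucket rows by stock < 23 → 'low' else 'high'; count each bucket.

high | 5 ; low | 5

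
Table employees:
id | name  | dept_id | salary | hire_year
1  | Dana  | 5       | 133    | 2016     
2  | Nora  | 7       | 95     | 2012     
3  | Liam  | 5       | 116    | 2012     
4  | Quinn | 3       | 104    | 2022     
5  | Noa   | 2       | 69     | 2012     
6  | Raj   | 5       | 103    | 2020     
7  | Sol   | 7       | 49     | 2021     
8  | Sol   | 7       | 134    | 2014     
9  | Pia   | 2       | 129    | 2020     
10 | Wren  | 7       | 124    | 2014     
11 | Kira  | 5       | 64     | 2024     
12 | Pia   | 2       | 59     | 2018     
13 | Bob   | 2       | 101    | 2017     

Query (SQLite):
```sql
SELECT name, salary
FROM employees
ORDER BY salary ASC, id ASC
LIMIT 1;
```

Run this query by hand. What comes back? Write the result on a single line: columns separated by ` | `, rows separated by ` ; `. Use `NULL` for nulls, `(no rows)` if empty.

Sol | 49

Sort by salary asc, tiebreak id asc: (49, id=7), (59, id=12), (64, id=11), (69, id=5) …. Take first 1.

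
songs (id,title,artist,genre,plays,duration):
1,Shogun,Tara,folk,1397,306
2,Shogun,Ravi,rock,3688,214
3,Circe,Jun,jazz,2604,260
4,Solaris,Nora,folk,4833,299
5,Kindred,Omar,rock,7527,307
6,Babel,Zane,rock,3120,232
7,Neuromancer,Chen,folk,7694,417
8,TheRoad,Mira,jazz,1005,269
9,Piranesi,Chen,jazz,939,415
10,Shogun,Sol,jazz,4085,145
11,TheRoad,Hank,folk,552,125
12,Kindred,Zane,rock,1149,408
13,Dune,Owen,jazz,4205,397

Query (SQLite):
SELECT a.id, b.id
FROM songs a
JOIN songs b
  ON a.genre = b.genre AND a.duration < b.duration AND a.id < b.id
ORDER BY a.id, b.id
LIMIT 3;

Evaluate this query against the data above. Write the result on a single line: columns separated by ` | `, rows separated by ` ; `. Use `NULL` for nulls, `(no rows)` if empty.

Pairs (a,b) with same genre, a.duration < b.duration, a.id < b.id.
genre groups: folk:{1,4,7,11} jazz:{3,8,9,10,13} rock:{2,5,6,12}
Ordered by (a.id, b.id); first 3.

1 | 7 ; 2 | 5 ; 2 | 6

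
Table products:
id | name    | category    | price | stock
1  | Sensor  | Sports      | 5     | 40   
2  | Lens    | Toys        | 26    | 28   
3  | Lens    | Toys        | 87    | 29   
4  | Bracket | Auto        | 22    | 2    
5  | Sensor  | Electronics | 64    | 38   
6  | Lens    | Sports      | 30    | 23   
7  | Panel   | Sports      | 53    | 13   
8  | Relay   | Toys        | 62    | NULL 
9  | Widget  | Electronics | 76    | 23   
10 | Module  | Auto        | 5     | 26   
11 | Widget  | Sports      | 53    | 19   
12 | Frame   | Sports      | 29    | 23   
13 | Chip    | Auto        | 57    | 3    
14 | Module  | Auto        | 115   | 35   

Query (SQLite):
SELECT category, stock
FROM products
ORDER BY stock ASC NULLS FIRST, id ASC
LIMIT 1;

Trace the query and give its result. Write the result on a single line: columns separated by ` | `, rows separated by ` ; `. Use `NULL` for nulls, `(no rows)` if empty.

Sort by stock asc, tiebreak id asc: (NULL, id=8), (2, id=4), (3, id=13), (13, id=7) …. Take first 1.
NULLS FIRST: NULL stock rows go before all non-NULL rows (among themselves ordered by id asc).

Toys | NULL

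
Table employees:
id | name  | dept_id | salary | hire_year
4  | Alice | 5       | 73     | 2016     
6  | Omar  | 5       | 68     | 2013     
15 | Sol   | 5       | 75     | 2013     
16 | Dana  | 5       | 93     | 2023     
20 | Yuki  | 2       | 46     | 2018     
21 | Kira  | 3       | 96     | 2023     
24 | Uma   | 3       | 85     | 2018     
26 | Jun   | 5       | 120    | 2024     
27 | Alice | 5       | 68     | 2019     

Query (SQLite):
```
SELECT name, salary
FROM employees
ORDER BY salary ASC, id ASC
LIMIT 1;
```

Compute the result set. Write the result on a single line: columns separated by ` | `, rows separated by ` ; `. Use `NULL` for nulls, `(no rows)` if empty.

Yuki | 46

Sort by salary asc, tiebreak id asc: (46, id=20), (68, id=6), (68, id=27), (73, id=4) …. Take first 1.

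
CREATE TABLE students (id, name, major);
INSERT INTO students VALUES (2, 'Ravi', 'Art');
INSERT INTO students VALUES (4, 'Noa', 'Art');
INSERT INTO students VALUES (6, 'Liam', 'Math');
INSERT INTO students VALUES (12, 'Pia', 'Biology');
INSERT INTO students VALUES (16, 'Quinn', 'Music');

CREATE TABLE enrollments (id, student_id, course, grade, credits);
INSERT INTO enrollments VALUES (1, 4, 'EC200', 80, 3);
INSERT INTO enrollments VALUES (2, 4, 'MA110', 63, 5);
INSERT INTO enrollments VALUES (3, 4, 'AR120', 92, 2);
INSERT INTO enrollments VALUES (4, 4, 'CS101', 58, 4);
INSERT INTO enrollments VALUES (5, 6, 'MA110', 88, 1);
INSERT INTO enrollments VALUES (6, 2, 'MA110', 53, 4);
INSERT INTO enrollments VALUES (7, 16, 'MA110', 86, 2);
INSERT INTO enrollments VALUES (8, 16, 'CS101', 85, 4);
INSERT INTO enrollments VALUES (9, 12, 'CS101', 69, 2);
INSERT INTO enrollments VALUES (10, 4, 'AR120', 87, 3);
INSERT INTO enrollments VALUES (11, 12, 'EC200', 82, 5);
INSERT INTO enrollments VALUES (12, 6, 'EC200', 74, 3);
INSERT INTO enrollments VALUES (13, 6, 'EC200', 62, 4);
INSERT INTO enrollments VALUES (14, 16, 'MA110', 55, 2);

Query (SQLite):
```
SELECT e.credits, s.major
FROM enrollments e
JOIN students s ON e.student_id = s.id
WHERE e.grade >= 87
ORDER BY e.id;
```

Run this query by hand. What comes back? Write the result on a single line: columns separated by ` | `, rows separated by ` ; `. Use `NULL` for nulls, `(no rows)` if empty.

Each enrollments row matches the students row where student_id = students.id.
Then keep rows with e.grade >= 87.

2 | Art ; 1 | Math ; 3 | Art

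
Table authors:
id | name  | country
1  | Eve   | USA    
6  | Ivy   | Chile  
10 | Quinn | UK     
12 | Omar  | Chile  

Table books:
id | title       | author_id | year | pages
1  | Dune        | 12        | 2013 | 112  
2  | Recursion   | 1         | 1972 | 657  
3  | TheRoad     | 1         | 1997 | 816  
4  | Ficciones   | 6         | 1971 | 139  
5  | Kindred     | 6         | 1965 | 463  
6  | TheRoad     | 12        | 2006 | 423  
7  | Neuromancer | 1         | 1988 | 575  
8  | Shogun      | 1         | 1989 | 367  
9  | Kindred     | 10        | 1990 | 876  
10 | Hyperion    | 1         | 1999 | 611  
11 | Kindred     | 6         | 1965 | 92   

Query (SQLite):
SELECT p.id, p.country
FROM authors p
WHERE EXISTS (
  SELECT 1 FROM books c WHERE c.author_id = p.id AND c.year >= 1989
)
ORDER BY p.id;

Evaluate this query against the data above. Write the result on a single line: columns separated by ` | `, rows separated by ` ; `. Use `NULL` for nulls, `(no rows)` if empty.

1 | USA ; 10 | UK ; 12 | Chile

For each authors row, check whether any books with matching author_id has year >= 1989.
Keep rows where that is true.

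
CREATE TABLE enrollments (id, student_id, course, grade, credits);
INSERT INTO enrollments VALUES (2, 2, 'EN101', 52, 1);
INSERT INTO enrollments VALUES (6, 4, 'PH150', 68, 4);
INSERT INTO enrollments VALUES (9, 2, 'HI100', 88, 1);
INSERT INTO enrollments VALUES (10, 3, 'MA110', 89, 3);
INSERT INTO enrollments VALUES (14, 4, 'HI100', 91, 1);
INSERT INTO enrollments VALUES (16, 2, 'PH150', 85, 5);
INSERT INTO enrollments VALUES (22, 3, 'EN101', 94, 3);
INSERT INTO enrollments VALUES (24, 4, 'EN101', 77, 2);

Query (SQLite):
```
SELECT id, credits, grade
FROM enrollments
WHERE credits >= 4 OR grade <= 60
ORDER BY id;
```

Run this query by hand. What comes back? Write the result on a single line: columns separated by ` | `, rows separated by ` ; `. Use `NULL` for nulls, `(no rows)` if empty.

credits >= 4: ids {6, 16}
grade <= 60: ids {2}
Combine with OR.

2 | 1 | 52 ; 6 | 4 | 68 ; 16 | 5 | 85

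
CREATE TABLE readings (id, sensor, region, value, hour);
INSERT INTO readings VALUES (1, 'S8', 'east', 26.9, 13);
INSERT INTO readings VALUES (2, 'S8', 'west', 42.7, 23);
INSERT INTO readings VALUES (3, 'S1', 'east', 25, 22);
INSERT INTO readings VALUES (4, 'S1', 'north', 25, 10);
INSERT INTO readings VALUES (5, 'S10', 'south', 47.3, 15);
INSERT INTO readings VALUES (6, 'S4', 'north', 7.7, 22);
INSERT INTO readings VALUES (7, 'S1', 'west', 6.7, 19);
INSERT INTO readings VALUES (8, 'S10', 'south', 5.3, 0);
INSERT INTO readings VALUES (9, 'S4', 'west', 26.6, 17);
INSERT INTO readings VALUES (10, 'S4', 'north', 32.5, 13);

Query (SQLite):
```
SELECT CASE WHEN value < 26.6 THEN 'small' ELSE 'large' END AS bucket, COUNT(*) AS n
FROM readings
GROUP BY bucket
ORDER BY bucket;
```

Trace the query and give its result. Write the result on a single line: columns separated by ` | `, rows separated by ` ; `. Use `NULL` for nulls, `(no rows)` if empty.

Bucket rows by value < 26.6 → 'small' else 'large'; count each bucket.

large | 5 ; small | 5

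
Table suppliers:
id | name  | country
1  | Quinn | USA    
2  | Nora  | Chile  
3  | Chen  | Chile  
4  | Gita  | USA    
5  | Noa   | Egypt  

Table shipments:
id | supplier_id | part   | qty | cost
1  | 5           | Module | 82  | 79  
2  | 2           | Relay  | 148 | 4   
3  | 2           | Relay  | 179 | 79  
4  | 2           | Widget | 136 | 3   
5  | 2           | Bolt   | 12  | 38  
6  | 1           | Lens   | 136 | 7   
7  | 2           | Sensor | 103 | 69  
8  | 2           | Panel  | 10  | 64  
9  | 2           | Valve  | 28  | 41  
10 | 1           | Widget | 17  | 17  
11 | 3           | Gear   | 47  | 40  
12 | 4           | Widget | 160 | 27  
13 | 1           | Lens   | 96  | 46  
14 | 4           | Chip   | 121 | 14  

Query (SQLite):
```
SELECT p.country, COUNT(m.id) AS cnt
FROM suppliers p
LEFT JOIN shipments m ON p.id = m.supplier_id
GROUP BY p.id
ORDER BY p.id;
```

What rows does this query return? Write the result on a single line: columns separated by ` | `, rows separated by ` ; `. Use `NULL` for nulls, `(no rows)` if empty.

LEFT JOIN keeps every suppliers row; unmatched ones get NULL for shipments columns.
Group by suppliers.id and compute COUNT(m.id). COUNT(col) of an all-NULL group is 0.
  1: ids {6, 10, 13} → COUNT(m.id)=3
  2: ids {2, 3, 4, 5, 7, 8, 9} → COUNT(m.id)=7
  3: ids {11} → COUNT(m.id)=1
  4: ids {12, 14} → COUNT(m.id)=2
  5: ids {1} → COUNT(m.id)=1

USA | 3 ; Chile | 7 ; Chile | 1 ; USA | 2 ; Egypt | 1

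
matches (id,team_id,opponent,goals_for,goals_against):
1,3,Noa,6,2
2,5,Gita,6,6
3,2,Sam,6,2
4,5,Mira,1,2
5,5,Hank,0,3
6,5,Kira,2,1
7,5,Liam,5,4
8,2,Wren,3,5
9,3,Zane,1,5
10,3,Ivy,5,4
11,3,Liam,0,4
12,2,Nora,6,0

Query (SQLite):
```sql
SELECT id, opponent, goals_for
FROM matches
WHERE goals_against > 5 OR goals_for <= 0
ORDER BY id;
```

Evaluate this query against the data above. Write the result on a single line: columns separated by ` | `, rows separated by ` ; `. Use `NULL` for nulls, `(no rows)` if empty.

2 | Gita | 6 ; 5 | Hank | 0 ; 11 | Liam | 0

goals_against > 5: ids {2}
goals_for <= 0: ids {5, 11}
Combine with OR.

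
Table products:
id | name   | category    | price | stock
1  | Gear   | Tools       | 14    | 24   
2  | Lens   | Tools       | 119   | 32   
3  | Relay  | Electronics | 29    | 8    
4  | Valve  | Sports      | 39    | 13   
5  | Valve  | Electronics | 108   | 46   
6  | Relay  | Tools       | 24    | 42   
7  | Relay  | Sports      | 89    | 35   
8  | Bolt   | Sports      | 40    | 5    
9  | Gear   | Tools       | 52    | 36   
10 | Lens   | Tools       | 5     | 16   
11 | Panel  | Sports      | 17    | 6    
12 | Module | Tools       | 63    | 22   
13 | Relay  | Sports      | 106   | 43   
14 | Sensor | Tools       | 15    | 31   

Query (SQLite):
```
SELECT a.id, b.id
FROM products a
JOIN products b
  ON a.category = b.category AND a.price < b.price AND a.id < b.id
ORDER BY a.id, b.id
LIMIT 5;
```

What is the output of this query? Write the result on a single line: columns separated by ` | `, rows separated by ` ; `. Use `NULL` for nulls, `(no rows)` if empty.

1 | 2 ; 1 | 6 ; 1 | 9 ; 1 | 12 ; 1 | 14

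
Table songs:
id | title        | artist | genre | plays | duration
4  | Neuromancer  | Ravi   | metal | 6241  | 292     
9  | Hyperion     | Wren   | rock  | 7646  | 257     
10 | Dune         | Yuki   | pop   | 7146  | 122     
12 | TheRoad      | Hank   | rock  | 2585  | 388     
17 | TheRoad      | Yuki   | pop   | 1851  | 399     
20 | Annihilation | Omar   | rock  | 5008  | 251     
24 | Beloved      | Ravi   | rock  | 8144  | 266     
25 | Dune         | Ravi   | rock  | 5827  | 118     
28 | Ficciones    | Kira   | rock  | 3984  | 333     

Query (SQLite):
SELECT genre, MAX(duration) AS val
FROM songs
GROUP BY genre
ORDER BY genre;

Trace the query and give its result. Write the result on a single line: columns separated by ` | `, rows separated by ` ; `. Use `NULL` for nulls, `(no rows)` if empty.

Partition songs by genre; compute MAX(duration) within each group.
  metal: ids {4} → MAX(duration)=292
  pop: ids {10, 17} → MAX(duration)=399
  rock: ids {9, 12, 20, 24, 25, 28} → MAX(duration)=388

metal | 292 ; pop | 399 ; rock | 388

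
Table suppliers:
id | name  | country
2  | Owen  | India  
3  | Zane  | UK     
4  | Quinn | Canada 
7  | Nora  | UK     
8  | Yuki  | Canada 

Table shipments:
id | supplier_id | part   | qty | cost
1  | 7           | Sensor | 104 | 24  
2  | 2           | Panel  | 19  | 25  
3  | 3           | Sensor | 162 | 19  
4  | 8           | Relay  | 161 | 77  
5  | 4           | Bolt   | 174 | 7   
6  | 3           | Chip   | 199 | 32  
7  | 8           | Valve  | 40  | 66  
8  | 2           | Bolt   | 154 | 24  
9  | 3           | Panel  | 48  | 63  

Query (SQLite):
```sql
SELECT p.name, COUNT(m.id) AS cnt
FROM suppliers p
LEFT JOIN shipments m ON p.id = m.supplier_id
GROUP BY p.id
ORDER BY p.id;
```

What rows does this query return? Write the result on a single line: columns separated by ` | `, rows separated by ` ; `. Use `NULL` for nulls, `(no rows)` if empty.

Owen | 2 ; Zane | 3 ; Quinn | 1 ; Nora | 1 ; Yuki | 2

LEFT JOIN keeps every suppliers row; unmatched ones get NULL for shipments columns.
Group by suppliers.id and compute COUNT(m.id). COUNT(col) of an all-NULL group is 0.
  2: ids {2, 8} → COUNT(m.id)=2
  3: ids {3, 6, 9} → COUNT(m.id)=3
  4: ids {5} → COUNT(m.id)=1
  7: ids {1} → COUNT(m.id)=1
  8: ids {4, 7} → COUNT(m.id)=2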